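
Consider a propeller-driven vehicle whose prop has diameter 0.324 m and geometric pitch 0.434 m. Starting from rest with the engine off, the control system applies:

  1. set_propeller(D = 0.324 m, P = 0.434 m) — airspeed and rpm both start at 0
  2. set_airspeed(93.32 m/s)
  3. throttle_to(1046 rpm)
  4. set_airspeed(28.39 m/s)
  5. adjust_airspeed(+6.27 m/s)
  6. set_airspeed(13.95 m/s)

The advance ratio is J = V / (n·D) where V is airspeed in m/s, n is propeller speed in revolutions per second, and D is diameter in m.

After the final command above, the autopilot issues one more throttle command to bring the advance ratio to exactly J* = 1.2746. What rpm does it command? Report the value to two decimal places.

set_propeller: D = 0.324 m, P = 0.434 m (p = P/D = 1.339506); state ← (V=0, rpm=0)
set_airspeed(93.32): V ← 93.32 m/s
throttle_to(1046): rpm ← 1046
set_airspeed(28.39): V ← 28.39 m/s
adjust_airspeed(+6.27): V ← 28.39 +6.27 = 34.66 m/s
set_airspeed(13.95): V ← 13.95 m/s
final state: V = 13.95 m/s, rpm = 1046 → n = rpm/60 = 17.433333 rev/s
target J* = 1.2746; solve J* = V/(n·D) for n: n = V/(J*·D) = 13.95/(1.2746 × 0.324) = 33.779661 rev/s
rpm = 60·n = 2026.779643

rpm = 2026.78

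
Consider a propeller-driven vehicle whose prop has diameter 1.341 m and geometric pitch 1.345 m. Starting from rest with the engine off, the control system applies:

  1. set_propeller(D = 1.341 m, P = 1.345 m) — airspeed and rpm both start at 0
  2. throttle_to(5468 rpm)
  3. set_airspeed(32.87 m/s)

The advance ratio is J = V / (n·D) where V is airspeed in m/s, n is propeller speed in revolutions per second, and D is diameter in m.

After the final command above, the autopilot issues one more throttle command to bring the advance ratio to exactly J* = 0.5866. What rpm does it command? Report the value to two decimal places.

rpm = 2507.15

set_propeller: D = 1.341 m, P = 1.345 m (p = P/D = 1.002983); state ← (V=0, rpm=0)
throttle_to(5468): rpm ← 5468
set_airspeed(32.87): V ← 32.87 m/s
final state: V = 32.87 m/s, rpm = 5468 → n = rpm/60 = 91.133333 rev/s
target J* = 0.5866; solve J* = V/(n·D) for n: n = V/(J*·D) = 32.87/(0.5866 × 1.341) = 41.785814 rev/s
rpm = 60·n = 2507.148845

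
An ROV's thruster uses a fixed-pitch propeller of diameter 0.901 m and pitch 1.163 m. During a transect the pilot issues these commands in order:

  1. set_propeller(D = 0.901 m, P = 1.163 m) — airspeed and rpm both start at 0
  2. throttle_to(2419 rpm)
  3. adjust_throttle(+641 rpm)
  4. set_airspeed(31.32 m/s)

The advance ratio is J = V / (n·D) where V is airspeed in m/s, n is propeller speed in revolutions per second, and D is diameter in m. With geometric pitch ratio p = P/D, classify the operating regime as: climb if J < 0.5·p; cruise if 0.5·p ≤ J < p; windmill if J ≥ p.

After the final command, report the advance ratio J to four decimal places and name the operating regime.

set_propeller: D = 0.901 m, P = 1.163 m (p = P/D = 1.290788); state ← (V=0, rpm=0)
throttle_to(2419): rpm ← 2419
adjust_throttle(+641): rpm ← 2419 +641 = 3060
set_airspeed(31.32): V ← 31.32 m/s
final state: V = 31.32 m/s, rpm = 3060 → n = rpm/60 = 51.000000 rev/s
J = V / (n·D) = 31.32 / (51.000000 × 0.901) = 0.681596
regime bands: climb J<0.6454 | cruise [0.6454, 1.2908) | windmill J≥1.2908
J = 0.6816 → cruise

J = 0.6816, regime = cruise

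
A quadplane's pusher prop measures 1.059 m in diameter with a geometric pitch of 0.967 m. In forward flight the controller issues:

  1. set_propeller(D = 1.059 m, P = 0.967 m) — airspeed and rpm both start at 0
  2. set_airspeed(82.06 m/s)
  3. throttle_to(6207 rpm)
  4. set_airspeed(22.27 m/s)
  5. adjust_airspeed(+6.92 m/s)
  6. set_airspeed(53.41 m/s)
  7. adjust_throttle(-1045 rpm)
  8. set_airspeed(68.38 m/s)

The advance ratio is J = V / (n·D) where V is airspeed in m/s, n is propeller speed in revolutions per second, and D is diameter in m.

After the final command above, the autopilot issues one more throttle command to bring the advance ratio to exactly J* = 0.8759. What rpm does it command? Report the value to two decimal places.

rpm = 4423.13

set_propeller: D = 1.059 m, P = 0.967 m (p = P/D = 0.913126); state ← (V=0, rpm=0)
set_airspeed(82.06): V ← 82.06 m/s
throttle_to(6207): rpm ← 6207
set_airspeed(22.27): V ← 22.27 m/s
adjust_airspeed(+6.92): V ← 22.27 +6.92 = 29.19 m/s
set_airspeed(53.41): V ← 53.41 m/s
adjust_throttle(-1045): rpm ← 6207 -1045 = 5162
set_airspeed(68.38): V ← 68.38 m/s
final state: V = 68.38 m/s, rpm = 5162 → n = rpm/60 = 86.033333 rev/s
target J* = 0.8759; solve J* = V/(n·D) for n: n = V/(J*·D) = 68.38/(0.8759 × 1.059) = 73.718860 rev/s
rpm = 60·n = 4423.131594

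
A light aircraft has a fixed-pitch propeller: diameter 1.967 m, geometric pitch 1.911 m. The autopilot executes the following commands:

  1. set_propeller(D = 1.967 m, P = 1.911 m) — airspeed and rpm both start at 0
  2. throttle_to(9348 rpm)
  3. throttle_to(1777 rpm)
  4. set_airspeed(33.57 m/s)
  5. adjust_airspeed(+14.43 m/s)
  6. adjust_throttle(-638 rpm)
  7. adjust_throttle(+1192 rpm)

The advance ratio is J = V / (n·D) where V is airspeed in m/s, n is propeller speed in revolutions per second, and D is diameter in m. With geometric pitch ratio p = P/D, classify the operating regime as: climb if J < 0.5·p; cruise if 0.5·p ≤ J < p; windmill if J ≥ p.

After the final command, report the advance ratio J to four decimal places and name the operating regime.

set_propeller: D = 1.967 m, P = 1.911 m (p = P/D = 0.971530); state ← (V=0, rpm=0)
throttle_to(9348): rpm ← 9348
throttle_to(1777): rpm ← 1777
set_airspeed(33.57): V ← 33.57 m/s
adjust_airspeed(+14.43): V ← 33.57 +14.43 = 48 m/s
adjust_throttle(-638): rpm ← 1777 -638 = 1139
adjust_throttle(+1192): rpm ← 1139 +1192 = 2331
final state: V = 48 m/s, rpm = 2331 → n = rpm/60 = 38.850000 rev/s
J = V / (n·D) = 48 / (38.850000 × 1.967) = 0.628125
regime bands: climb J<0.4858 | cruise [0.4858, 0.9715) | windmill J≥0.9715
J = 0.6281 → cruise

J = 0.6281, regime = cruise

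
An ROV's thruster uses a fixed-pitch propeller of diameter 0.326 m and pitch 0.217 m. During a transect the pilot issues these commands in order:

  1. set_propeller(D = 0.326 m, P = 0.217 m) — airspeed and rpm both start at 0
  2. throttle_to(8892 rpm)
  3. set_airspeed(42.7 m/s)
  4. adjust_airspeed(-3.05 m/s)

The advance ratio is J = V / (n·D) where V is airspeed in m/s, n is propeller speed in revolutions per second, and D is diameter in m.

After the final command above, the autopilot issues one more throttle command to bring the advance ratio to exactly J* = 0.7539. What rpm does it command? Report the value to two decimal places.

set_propeller: D = 0.326 m, P = 0.217 m (p = P/D = 0.665644); state ← (V=0, rpm=0)
throttle_to(8892): rpm ← 8892
set_airspeed(42.7): V ← 42.7 m/s
adjust_airspeed(-3.05): V ← 42.7 -3.05 = 39.65 m/s
final state: V = 39.65 m/s, rpm = 8892 → n = rpm/60 = 148.200000 rev/s
target J* = 0.7539; solve J* = V/(n·D) for n: n = V/(J*·D) = 39.65/(0.7539 × 0.326) = 161.328780 rev/s
rpm = 60·n = 9679.726770

rpm = 9679.73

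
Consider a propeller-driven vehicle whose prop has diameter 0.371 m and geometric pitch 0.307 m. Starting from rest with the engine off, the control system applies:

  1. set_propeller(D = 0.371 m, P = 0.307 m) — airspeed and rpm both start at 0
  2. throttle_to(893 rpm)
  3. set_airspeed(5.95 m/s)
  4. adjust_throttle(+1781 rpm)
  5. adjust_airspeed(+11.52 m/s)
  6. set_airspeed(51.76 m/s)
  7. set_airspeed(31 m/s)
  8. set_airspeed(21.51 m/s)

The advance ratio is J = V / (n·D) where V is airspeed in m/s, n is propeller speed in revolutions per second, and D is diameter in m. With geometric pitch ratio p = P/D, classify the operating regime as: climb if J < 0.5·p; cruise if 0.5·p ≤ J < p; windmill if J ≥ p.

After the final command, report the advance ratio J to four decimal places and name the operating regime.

set_propeller: D = 0.371 m, P = 0.307 m (p = P/D = 0.827493); state ← (V=0, rpm=0)
throttle_to(893): rpm ← 893
set_airspeed(5.95): V ← 5.95 m/s
adjust_throttle(+1781): rpm ← 893 +1781 = 2674
adjust_airspeed(+11.52): V ← 5.95 +11.52 = 17.47 m/s
set_airspeed(51.76): V ← 51.76 m/s
set_airspeed(31): V ← 31 m/s
set_airspeed(21.51): V ← 21.51 m/s
final state: V = 21.51 m/s, rpm = 2674 → n = rpm/60 = 44.566667 rev/s
J = V / (n·D) = 21.51 / (44.566667 × 0.371) = 1.300937
regime bands: climb J<0.4137 | cruise [0.4137, 0.8275) | windmill J≥0.8275
J = 1.3009 → windmill

J = 1.3009, regime = windmill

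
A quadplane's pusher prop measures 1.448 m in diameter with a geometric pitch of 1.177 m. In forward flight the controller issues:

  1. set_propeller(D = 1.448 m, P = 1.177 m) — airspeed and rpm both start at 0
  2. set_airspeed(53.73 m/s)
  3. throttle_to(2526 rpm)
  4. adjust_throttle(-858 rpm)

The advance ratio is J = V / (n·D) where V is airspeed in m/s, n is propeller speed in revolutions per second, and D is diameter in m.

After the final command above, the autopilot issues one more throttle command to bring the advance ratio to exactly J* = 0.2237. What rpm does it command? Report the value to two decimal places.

rpm = 9952.53

set_propeller: D = 1.448 m, P = 1.177 m (p = P/D = 0.812845); state ← (V=0, rpm=0)
set_airspeed(53.73): V ← 53.73 m/s
throttle_to(2526): rpm ← 2526
adjust_throttle(-858): rpm ← 2526 -858 = 1668
final state: V = 53.73 m/s, rpm = 1668 → n = rpm/60 = 27.800000 rev/s
target J* = 0.2237; solve J* = V/(n·D) for n: n = V/(J*·D) = 53.73/(0.2237 × 1.448) = 165.875519 rev/s
rpm = 60·n = 9952.531138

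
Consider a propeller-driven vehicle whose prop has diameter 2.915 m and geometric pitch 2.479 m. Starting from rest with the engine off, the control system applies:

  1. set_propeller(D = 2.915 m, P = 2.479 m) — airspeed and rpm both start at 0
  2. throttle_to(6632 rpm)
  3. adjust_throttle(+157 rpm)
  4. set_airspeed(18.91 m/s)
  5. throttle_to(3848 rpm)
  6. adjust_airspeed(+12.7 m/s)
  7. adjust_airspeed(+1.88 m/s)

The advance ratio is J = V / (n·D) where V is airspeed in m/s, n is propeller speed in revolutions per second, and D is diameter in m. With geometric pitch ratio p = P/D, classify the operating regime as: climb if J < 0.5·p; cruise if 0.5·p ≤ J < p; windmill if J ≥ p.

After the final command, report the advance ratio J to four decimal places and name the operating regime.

J = 0.1791, regime = climb

set_propeller: D = 2.915 m, P = 2.479 m (p = P/D = 0.850429); state ← (V=0, rpm=0)
throttle_to(6632): rpm ← 6632
adjust_throttle(+157): rpm ← 6632 +157 = 6789
set_airspeed(18.91): V ← 18.91 m/s
throttle_to(3848): rpm ← 3848
adjust_airspeed(+12.7): V ← 18.91 +12.7 = 31.61 m/s
adjust_airspeed(+1.88): V ← 31.61 +1.88 = 33.49 m/s
final state: V = 33.49 m/s, rpm = 3848 → n = rpm/60 = 64.133333 rev/s
J = V / (n·D) = 33.49 / (64.133333 × 2.915) = 0.179140
regime bands: climb J<0.4252 | cruise [0.4252, 0.8504) | windmill J≥0.8504
J = 0.1791 → climb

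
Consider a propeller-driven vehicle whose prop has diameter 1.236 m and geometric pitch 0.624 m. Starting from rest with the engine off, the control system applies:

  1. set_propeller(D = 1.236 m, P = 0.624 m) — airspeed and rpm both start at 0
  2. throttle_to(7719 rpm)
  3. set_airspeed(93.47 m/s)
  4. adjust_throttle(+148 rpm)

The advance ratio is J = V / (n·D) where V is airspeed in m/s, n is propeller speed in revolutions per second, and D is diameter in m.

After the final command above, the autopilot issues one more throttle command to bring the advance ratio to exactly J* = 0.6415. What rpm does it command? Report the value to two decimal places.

rpm = 7073.08

set_propeller: D = 1.236 m, P = 0.624 m (p = P/D = 0.504854); state ← (V=0, rpm=0)
throttle_to(7719): rpm ← 7719
set_airspeed(93.47): V ← 93.47 m/s
adjust_throttle(+148): rpm ← 7719 +148 = 7867
final state: V = 93.47 m/s, rpm = 7867 → n = rpm/60 = 131.116667 rev/s
target J* = 0.6415; solve J* = V/(n·D) for n: n = V/(J*·D) = 93.47/(0.6415 × 1.236) = 117.884610 rev/s
rpm = 60·n = 7073.076603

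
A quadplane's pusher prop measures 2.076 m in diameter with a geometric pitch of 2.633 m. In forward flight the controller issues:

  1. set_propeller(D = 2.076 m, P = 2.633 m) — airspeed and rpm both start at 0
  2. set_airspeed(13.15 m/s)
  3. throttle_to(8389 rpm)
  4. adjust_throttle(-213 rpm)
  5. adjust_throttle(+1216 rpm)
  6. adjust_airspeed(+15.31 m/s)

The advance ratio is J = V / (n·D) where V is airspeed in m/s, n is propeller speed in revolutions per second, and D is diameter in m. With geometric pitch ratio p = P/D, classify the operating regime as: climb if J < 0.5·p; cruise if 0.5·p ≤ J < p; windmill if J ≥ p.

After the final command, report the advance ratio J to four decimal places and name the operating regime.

J = 0.0876, regime = climb

set_propeller: D = 2.076 m, P = 2.633 m (p = P/D = 1.268304); state ← (V=0, rpm=0)
set_airspeed(13.15): V ← 13.15 m/s
throttle_to(8389): rpm ← 8389
adjust_throttle(-213): rpm ← 8389 -213 = 8176
adjust_throttle(+1216): rpm ← 8176 +1216 = 9392
adjust_airspeed(+15.31): V ← 13.15 +15.31 = 28.46 m/s
final state: V = 28.46 m/s, rpm = 9392 → n = rpm/60 = 156.533333 rev/s
J = V / (n·D) = 28.46 / (156.533333 × 2.076) = 0.087579
regime bands: climb J<0.6342 | cruise [0.6342, 1.2683) | windmill J≥1.2683
J = 0.0876 → climb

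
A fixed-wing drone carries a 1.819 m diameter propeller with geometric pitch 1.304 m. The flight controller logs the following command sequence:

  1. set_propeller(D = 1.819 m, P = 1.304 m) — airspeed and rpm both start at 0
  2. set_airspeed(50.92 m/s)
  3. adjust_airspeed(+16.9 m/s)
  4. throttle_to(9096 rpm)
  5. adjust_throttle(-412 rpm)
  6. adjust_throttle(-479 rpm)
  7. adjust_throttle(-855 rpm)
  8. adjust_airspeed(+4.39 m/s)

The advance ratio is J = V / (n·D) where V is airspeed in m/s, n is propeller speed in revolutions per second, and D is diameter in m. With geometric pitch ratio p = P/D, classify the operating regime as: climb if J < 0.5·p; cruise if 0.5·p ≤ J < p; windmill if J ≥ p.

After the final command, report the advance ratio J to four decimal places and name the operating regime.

set_propeller: D = 1.819 m, P = 1.304 m (p = P/D = 0.716877); state ← (V=0, rpm=0)
set_airspeed(50.92): V ← 50.92 m/s
adjust_airspeed(+16.9): V ← 50.92 +16.9 = 67.82 m/s
throttle_to(9096): rpm ← 9096
adjust_throttle(-412): rpm ← 9096 -412 = 8684
adjust_throttle(-479): rpm ← 8684 -479 = 8205
adjust_throttle(-855): rpm ← 8205 -855 = 7350
adjust_airspeed(+4.39): V ← 67.82 +4.39 = 72.21 m/s
final state: V = 72.21 m/s, rpm = 7350 → n = rpm/60 = 122.500000 rev/s
J = V / (n·D) = 72.21 / (122.500000 × 1.819) = 0.324062
regime bands: climb J<0.3584 | cruise [0.3584, 0.7169) | windmill J≥0.7169
J = 0.3241 → climb

J = 0.3241, regime = climb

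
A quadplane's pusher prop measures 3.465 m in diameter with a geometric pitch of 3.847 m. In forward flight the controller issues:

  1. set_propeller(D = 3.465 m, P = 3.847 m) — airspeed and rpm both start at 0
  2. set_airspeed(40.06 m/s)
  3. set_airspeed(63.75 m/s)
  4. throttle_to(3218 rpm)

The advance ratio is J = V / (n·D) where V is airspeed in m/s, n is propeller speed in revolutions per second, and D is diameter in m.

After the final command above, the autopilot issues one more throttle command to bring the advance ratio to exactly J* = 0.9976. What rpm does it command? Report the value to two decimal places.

set_propeller: D = 3.465 m, P = 3.847 m (p = P/D = 1.110245); state ← (V=0, rpm=0)
set_airspeed(40.06): V ← 40.06 m/s
set_airspeed(63.75): V ← 63.75 m/s
throttle_to(3218): rpm ← 3218
final state: V = 63.75 m/s, rpm = 3218 → n = rpm/60 = 53.633333 rev/s
target J* = 0.9976; solve J* = V/(n·D) for n: n = V/(J*·D) = 63.75/(0.9976 × 3.465) = 18.442530 rev/s
rpm = 60·n = 1106.551828

rpm = 1106.55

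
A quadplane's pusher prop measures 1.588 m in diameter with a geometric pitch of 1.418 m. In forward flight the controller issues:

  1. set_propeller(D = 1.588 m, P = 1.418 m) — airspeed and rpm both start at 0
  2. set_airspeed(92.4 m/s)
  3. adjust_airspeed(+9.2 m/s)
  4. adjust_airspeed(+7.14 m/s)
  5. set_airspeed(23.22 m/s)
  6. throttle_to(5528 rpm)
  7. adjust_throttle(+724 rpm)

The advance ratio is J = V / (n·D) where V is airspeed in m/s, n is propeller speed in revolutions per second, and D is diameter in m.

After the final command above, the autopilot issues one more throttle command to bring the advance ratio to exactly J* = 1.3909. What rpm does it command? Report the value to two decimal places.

set_propeller: D = 1.588 m, P = 1.418 m (p = P/D = 0.892947); state ← (V=0, rpm=0)
set_airspeed(92.4): V ← 92.4 m/s
adjust_airspeed(+9.2): V ← 92.4 +9.2 = 101.6 m/s
adjust_airspeed(+7.14): V ← 101.6 +7.14 = 108.74 m/s
set_airspeed(23.22): V ← 23.22 m/s
throttle_to(5528): rpm ← 5528
adjust_throttle(+724): rpm ← 5528 +724 = 6252
final state: V = 23.22 m/s, rpm = 6252 → n = rpm/60 = 104.200000 rev/s
target J* = 1.3909; solve J* = V/(n·D) for n: n = V/(J*·D) = 23.22/(1.3909 × 1.588) = 10.512737 rev/s
rpm = 60·n = 630.764235

rpm = 630.76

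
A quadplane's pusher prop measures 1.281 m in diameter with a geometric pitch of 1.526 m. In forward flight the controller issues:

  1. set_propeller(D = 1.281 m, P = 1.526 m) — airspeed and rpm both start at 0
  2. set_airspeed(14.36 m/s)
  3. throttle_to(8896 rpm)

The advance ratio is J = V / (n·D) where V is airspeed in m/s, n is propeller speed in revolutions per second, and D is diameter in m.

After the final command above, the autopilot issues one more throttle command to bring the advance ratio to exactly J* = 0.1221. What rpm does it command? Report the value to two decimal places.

rpm = 5508.60

set_propeller: D = 1.281 m, P = 1.526 m (p = P/D = 1.191257); state ← (V=0, rpm=0)
set_airspeed(14.36): V ← 14.36 m/s
throttle_to(8896): rpm ← 8896
final state: V = 14.36 m/s, rpm = 8896 → n = rpm/60 = 148.266667 rev/s
target J* = 0.1221; solve J* = V/(n·D) for n: n = V/(J*·D) = 14.36/(0.1221 × 1.281) = 91.809928 rev/s
rpm = 60·n = 5508.595673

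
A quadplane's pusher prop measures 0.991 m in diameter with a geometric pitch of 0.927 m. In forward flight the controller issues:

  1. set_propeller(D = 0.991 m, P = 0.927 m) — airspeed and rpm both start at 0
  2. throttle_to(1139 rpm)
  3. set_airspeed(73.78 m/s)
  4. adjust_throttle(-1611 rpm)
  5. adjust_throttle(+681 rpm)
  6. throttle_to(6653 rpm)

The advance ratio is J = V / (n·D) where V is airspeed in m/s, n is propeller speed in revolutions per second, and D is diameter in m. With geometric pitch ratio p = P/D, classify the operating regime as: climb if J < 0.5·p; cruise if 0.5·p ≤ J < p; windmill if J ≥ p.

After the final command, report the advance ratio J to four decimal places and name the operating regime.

set_propeller: D = 0.991 m, P = 0.927 m (p = P/D = 0.935419); state ← (V=0, rpm=0)
throttle_to(1139): rpm ← 1139
set_airspeed(73.78): V ← 73.78 m/s
adjust_throttle(-1611): rpm ← 1139 -1611 = -472
adjust_throttle(+681): rpm ← -472 +681 = 209
throttle_to(6653): rpm ← 6653
final state: V = 73.78 m/s, rpm = 6653 → n = rpm/60 = 110.883333 rev/s
J = V / (n·D) = 73.78 / (110.883333 × 0.991) = 0.671427
regime bands: climb J<0.4677 | cruise [0.4677, 0.9354) | windmill J≥0.9354
J = 0.6714 → cruise

J = 0.6714, regime = cruise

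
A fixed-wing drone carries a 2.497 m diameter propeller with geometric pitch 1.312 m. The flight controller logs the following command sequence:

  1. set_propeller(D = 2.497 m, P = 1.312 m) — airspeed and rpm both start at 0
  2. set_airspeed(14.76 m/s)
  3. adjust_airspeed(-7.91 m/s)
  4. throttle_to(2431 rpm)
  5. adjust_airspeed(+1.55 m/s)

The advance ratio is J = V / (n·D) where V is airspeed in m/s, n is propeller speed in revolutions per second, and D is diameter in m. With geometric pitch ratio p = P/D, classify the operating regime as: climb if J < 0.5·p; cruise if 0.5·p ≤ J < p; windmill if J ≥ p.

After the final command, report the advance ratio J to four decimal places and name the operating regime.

set_propeller: D = 2.497 m, P = 1.312 m (p = P/D = 0.525431); state ← (V=0, rpm=0)
set_airspeed(14.76): V ← 14.76 m/s
adjust_airspeed(-7.91): V ← 14.76 -7.91 = 6.85 m/s
throttle_to(2431): rpm ← 2431
adjust_airspeed(+1.55): V ← 6.85 +1.55 = 8.4 m/s
final state: V = 8.4 m/s, rpm = 2431 → n = rpm/60 = 40.516667 rev/s
J = V / (n·D) = 8.4 / (40.516667 × 2.497) = 0.083028
regime bands: climb J<0.2627 | cruise [0.2627, 0.5254) | windmill J≥0.5254
J = 0.0830 → climb

J = 0.0830, regime = climb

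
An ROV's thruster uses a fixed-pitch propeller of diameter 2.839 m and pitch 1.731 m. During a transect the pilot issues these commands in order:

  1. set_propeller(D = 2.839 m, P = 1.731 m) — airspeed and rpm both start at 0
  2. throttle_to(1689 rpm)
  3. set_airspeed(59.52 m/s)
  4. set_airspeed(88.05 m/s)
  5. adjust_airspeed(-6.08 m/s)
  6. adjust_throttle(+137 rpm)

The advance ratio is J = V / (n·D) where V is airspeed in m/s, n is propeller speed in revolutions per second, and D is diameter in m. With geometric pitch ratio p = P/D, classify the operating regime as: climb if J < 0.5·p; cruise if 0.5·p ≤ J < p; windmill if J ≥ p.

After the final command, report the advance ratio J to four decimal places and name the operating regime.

set_propeller: D = 2.839 m, P = 1.731 m (p = P/D = 0.609722); state ← (V=0, rpm=0)
throttle_to(1689): rpm ← 1689
set_airspeed(59.52): V ← 59.52 m/s
set_airspeed(88.05): V ← 88.05 m/s
adjust_airspeed(-6.08): V ← 88.05 -6.08 = 81.97 m/s
adjust_throttle(+137): rpm ← 1689 +137 = 1826
final state: V = 81.97 m/s, rpm = 1826 → n = rpm/60 = 30.433333 rev/s
J = V / (n·D) = 81.97 / (30.433333 × 2.839) = 0.948724
regime bands: climb J<0.3049 | cruise [0.3049, 0.6097) | windmill J≥0.6097
J = 0.9487 → windmill

J = 0.9487, regime = windmill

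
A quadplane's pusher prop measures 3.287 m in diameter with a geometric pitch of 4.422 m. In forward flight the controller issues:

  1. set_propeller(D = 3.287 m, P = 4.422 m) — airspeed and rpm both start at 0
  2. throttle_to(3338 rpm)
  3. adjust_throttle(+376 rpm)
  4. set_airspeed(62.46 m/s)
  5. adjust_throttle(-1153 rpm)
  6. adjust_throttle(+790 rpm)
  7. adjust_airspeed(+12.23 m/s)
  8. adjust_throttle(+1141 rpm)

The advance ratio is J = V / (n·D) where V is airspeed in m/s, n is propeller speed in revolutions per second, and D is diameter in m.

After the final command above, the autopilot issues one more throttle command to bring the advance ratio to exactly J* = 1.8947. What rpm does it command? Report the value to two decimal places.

set_propeller: D = 3.287 m, P = 4.422 m (p = P/D = 1.345300); state ← (V=0, rpm=0)
throttle_to(3338): rpm ← 3338
adjust_throttle(+376): rpm ← 3338 +376 = 3714
set_airspeed(62.46): V ← 62.46 m/s
adjust_throttle(-1153): rpm ← 3714 -1153 = 2561
adjust_throttle(+790): rpm ← 2561 +790 = 3351
adjust_airspeed(+12.23): V ← 62.46 +12.23 = 74.69 m/s
adjust_throttle(+1141): rpm ← 3351 +1141 = 4492
final state: V = 74.69 m/s, rpm = 4492 → n = rpm/60 = 74.866667 rev/s
target J* = 1.8947; solve J* = V/(n·D) for n: n = V/(J*·D) = 74.69/(1.8947 × 3.287) = 11.992847 rev/s
rpm = 60·n = 719.570832

rpm = 719.57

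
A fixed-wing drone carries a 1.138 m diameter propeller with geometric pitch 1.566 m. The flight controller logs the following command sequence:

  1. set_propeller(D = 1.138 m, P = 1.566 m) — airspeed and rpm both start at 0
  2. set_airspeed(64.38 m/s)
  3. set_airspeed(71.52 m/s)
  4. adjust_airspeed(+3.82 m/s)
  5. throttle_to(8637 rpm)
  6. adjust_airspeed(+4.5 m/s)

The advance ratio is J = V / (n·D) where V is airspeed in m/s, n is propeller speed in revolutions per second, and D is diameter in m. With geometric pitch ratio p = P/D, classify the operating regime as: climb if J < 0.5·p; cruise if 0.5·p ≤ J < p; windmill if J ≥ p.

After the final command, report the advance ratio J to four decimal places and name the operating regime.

J = 0.4874, regime = climb

set_propeller: D = 1.138 m, P = 1.566 m (p = P/D = 1.376098); state ← (V=0, rpm=0)
set_airspeed(64.38): V ← 64.38 m/s
set_airspeed(71.52): V ← 71.52 m/s
adjust_airspeed(+3.82): V ← 71.52 +3.82 = 75.34 m/s
throttle_to(8637): rpm ← 8637
adjust_airspeed(+4.5): V ← 75.34 +4.5 = 79.84 m/s
final state: V = 79.84 m/s, rpm = 8637 → n = rpm/60 = 143.950000 rev/s
J = V / (n·D) = 79.84 / (143.950000 × 1.138) = 0.487379
regime bands: climb J<0.6880 | cruise [0.6880, 1.3761) | windmill J≥1.3761
J = 0.4874 → climb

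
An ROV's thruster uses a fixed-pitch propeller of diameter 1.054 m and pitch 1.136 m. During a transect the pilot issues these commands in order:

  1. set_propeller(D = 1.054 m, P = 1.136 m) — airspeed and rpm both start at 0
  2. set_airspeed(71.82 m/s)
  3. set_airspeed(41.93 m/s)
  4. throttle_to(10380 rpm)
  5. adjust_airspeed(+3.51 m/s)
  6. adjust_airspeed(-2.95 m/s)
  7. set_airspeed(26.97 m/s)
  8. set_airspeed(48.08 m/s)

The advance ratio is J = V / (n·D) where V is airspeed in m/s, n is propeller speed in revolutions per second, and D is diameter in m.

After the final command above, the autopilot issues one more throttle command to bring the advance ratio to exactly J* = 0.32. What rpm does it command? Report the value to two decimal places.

rpm = 8553.13

set_propeller: D = 1.054 m, P = 1.136 m (p = P/D = 1.077799); state ← (V=0, rpm=0)
set_airspeed(71.82): V ← 71.82 m/s
set_airspeed(41.93): V ← 41.93 m/s
throttle_to(10380): rpm ← 10380
adjust_airspeed(+3.51): V ← 41.93 +3.51 = 45.44 m/s
adjust_airspeed(-2.95): V ← 45.44 -2.95 = 42.49 m/s
set_airspeed(26.97): V ← 26.97 m/s
set_airspeed(48.08): V ← 48.08 m/s
final state: V = 48.08 m/s, rpm = 10380 → n = rpm/60 = 173.000000 rev/s
target J* = 0.32; solve J* = V/(n·D) for n: n = V/(J*·D) = 48.08/(0.32 × 1.054) = 142.552182 rev/s
rpm = 60·n = 8553.130930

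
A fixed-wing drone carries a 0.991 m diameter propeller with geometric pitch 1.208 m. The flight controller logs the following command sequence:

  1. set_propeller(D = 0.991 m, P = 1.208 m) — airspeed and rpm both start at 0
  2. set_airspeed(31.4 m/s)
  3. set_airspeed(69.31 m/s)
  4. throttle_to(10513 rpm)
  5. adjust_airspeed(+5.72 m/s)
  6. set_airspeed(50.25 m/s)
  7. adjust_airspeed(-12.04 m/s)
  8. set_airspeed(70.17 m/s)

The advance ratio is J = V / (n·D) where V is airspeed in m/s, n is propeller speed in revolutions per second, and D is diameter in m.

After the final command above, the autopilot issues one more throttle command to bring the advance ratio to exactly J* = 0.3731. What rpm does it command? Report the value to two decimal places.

rpm = 11386.86

set_propeller: D = 0.991 m, P = 1.208 m (p = P/D = 1.218971); state ← (V=0, rpm=0)
set_airspeed(31.4): V ← 31.4 m/s
set_airspeed(69.31): V ← 69.31 m/s
throttle_to(10513): rpm ← 10513
adjust_airspeed(+5.72): V ← 69.31 +5.72 = 75.03 m/s
set_airspeed(50.25): V ← 50.25 m/s
adjust_airspeed(-12.04): V ← 50.25 -12.04 = 38.21 m/s
set_airspeed(70.17): V ← 70.17 m/s
final state: V = 70.17 m/s, rpm = 10513 → n = rpm/60 = 175.216667 rev/s
target J* = 0.3731; solve J* = V/(n·D) for n: n = V/(J*·D) = 70.17/(0.3731 × 0.991) = 189.780931 rev/s
rpm = 60·n = 11386.855865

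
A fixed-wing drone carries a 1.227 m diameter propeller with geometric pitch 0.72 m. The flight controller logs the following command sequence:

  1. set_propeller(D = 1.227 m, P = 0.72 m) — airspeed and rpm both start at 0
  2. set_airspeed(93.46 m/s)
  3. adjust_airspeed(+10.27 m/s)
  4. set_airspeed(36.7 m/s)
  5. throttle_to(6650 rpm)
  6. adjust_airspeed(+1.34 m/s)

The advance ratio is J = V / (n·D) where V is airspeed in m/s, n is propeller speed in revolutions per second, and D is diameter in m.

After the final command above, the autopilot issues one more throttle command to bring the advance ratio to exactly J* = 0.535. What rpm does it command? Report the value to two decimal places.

set_propeller: D = 1.227 m, P = 0.72 m (p = P/D = 0.586797); state ← (V=0, rpm=0)
set_airspeed(93.46): V ← 93.46 m/s
adjust_airspeed(+10.27): V ← 93.46 +10.27 = 103.73 m/s
set_airspeed(36.7): V ← 36.7 m/s
throttle_to(6650): rpm ← 6650
adjust_airspeed(+1.34): V ← 36.7 +1.34 = 38.04 m/s
final state: V = 38.04 m/s, rpm = 6650 → n = rpm/60 = 110.833333 rev/s
target J* = 0.535; solve J* = V/(n·D) for n: n = V/(J*·D) = 38.04/(0.535 × 1.227) = 57.948495 rev/s
rpm = 60·n = 3476.909718

rpm = 3476.91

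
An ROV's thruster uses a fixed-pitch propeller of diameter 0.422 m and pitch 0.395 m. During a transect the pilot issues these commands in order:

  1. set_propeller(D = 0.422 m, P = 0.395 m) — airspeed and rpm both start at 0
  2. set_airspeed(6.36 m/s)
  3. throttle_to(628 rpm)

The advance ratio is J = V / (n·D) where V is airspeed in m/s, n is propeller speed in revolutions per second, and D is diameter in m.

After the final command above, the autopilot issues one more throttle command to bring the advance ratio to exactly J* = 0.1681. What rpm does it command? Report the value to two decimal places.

rpm = 5379.33

set_propeller: D = 0.422 m, P = 0.395 m (p = P/D = 0.936019); state ← (V=0, rpm=0)
set_airspeed(6.36): V ← 6.36 m/s
throttle_to(628): rpm ← 628
final state: V = 6.36 m/s, rpm = 628 → n = rpm/60 = 10.466667 rev/s
target J* = 0.1681; solve J* = V/(n·D) for n: n = V/(J*·D) = 6.36/(0.1681 × 0.422) = 89.655503 rev/s
rpm = 60·n = 5379.330178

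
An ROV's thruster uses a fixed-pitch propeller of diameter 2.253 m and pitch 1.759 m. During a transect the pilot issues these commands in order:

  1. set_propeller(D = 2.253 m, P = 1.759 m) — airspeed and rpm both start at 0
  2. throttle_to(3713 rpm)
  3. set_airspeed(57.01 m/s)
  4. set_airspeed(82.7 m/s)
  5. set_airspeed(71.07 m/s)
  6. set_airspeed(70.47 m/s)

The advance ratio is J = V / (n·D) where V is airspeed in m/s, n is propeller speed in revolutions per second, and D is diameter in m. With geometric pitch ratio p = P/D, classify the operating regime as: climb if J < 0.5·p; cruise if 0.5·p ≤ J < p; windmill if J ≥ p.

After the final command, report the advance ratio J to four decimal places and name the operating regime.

J = 0.5054, regime = cruise

set_propeller: D = 2.253 m, P = 1.759 m (p = P/D = 0.780737); state ← (V=0, rpm=0)
throttle_to(3713): rpm ← 3713
set_airspeed(57.01): V ← 57.01 m/s
set_airspeed(82.7): V ← 82.7 m/s
set_airspeed(71.07): V ← 71.07 m/s
set_airspeed(70.47): V ← 70.47 m/s
final state: V = 70.47 m/s, rpm = 3713 → n = rpm/60 = 61.883333 rev/s
J = V / (n·D) = 70.47 / (61.883333 × 2.253) = 0.505440
regime bands: climb J<0.3904 | cruise [0.3904, 0.7807) | windmill J≥0.7807
J = 0.5054 → cruise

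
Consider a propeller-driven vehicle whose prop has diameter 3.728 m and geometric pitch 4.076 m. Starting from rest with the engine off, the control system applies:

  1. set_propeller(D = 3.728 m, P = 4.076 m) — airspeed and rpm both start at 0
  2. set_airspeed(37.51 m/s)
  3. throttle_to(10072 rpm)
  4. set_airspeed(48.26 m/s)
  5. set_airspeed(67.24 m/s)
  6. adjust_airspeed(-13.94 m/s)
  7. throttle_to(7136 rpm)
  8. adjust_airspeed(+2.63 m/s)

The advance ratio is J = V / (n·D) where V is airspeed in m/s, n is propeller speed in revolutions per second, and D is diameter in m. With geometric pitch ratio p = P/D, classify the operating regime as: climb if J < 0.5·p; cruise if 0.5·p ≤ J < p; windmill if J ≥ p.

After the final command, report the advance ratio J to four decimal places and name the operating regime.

set_propeller: D = 3.728 m, P = 4.076 m (p = P/D = 1.093348); state ← (V=0, rpm=0)
set_airspeed(37.51): V ← 37.51 m/s
throttle_to(10072): rpm ← 10072
set_airspeed(48.26): V ← 48.26 m/s
set_airspeed(67.24): V ← 67.24 m/s
adjust_airspeed(-13.94): V ← 67.24 -13.94 = 53.3 m/s
throttle_to(7136): rpm ← 7136
adjust_airspeed(+2.63): V ← 53.3 +2.63 = 55.93 m/s
final state: V = 55.93 m/s, rpm = 7136 → n = rpm/60 = 118.933333 rev/s
J = V / (n·D) = 55.93 / (118.933333 × 3.728) = 0.126144
regime bands: climb J<0.5467 | cruise [0.5467, 1.0933) | windmill J≥1.0933
J = 0.1261 → climb

J = 0.1261, regime = climb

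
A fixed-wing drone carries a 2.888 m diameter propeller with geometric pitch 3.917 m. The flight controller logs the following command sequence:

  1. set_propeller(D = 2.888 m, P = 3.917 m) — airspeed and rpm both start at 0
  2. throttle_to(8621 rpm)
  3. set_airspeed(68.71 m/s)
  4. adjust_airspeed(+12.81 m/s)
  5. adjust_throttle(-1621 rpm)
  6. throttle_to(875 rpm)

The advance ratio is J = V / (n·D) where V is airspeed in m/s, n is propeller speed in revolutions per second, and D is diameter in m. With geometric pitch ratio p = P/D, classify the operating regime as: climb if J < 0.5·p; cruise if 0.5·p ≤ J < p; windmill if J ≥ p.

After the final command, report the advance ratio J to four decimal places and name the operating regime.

set_propeller: D = 2.888 m, P = 3.917 m (p = P/D = 1.356302); state ← (V=0, rpm=0)
throttle_to(8621): rpm ← 8621
set_airspeed(68.71): V ← 68.71 m/s
adjust_airspeed(+12.81): V ← 68.71 +12.81 = 81.52 m/s
adjust_throttle(-1621): rpm ← 8621 -1621 = 7000
throttle_to(875): rpm ← 875
final state: V = 81.52 m/s, rpm = 875 → n = rpm/60 = 14.583333 rev/s
J = V / (n·D) = 81.52 / (14.583333 × 2.888) = 1.935576
regime bands: climb J<0.6782 | cruise [0.6782, 1.3563) | windmill J≥1.3563
J = 1.9356 → windmill

J = 1.9356, regime = windmill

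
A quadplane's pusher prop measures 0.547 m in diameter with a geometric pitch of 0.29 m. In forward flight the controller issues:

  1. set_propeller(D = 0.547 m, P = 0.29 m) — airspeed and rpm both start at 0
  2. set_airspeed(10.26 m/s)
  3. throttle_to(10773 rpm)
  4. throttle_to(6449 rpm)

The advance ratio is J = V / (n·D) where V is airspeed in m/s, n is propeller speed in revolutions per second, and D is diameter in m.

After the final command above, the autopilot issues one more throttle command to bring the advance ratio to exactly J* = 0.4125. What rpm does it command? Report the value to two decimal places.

rpm = 2728.27

set_propeller: D = 0.547 m, P = 0.29 m (p = P/D = 0.530165); state ← (V=0, rpm=0)
set_airspeed(10.26): V ← 10.26 m/s
throttle_to(10773): rpm ← 10773
throttle_to(6449): rpm ← 6449
final state: V = 10.26 m/s, rpm = 6449 → n = rpm/60 = 107.483333 rev/s
target J* = 0.4125; solve J* = V/(n·D) for n: n = V/(J*·D) = 10.26/(0.4125 × 0.547) = 45.471165 rev/s
rpm = 60·n = 2728.269902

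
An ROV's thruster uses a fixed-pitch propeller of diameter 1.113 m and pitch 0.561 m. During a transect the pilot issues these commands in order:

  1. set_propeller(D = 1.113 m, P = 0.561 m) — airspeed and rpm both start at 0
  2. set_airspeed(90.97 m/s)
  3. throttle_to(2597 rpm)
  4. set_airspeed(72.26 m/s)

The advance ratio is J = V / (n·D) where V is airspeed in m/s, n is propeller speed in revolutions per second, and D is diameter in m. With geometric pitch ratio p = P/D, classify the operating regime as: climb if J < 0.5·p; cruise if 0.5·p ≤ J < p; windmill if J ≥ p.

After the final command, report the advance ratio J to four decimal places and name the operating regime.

set_propeller: D = 1.113 m, P = 0.561 m (p = P/D = 0.504043); state ← (V=0, rpm=0)
set_airspeed(90.97): V ← 90.97 m/s
throttle_to(2597): rpm ← 2597
set_airspeed(72.26): V ← 72.26 m/s
final state: V = 72.26 m/s, rpm = 2597 → n = rpm/60 = 43.283333 rev/s
J = V / (n·D) = 72.26 / (43.283333 × 1.113) = 1.499968
regime bands: climb J<0.2520 | cruise [0.2520, 0.5040) | windmill J≥0.5040
J = 1.5000 → windmill

J = 1.5000, regime = windmill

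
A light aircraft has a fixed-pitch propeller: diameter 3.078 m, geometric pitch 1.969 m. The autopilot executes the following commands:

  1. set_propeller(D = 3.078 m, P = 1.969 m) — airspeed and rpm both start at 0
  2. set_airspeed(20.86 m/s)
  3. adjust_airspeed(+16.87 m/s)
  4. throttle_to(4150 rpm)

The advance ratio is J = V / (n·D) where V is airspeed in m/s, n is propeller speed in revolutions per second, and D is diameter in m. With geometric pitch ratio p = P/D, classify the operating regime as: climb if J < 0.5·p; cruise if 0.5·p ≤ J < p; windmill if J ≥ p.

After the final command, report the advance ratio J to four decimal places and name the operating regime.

set_propeller: D = 3.078 m, P = 1.969 m (p = P/D = 0.639701); state ← (V=0, rpm=0)
set_airspeed(20.86): V ← 20.86 m/s
adjust_airspeed(+16.87): V ← 20.86 +16.87 = 37.73 m/s
throttle_to(4150): rpm ← 4150
final state: V = 37.73 m/s, rpm = 4150 → n = rpm/60 = 69.166667 rev/s
J = V / (n·D) = 37.73 / (69.166667 × 3.078) = 0.177224
regime bands: climb J<0.3199 | cruise [0.3199, 0.6397) | windmill J≥0.6397
J = 0.1772 → climb

J = 0.1772, regime = climb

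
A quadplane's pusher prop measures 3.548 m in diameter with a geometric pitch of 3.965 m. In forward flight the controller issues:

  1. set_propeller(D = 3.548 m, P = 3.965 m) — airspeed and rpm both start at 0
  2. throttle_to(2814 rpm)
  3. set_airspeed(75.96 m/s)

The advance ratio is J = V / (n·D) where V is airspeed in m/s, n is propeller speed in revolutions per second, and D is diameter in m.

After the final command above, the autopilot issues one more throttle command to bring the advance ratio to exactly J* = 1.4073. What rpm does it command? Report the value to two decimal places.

rpm = 912.78

set_propeller: D = 3.548 m, P = 3.965 m (p = P/D = 1.117531); state ← (V=0, rpm=0)
throttle_to(2814): rpm ← 2814
set_airspeed(75.96): V ← 75.96 m/s
final state: V = 75.96 m/s, rpm = 2814 → n = rpm/60 = 46.900000 rev/s
target J* = 1.4073; solve J* = V/(n·D) for n: n = V/(J*·D) = 75.96/(1.4073 × 3.548) = 15.212993 rev/s
rpm = 60·n = 912.779563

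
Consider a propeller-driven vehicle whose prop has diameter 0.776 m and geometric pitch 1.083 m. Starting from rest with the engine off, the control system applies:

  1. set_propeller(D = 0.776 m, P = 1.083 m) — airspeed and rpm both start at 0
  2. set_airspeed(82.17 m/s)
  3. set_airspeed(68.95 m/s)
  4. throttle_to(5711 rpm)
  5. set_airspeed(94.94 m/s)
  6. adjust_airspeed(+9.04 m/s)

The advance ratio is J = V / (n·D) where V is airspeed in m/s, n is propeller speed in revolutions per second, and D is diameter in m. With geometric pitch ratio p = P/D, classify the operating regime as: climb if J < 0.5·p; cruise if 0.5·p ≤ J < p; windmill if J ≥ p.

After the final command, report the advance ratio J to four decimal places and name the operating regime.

J = 1.4078, regime = windmill

set_propeller: D = 0.776 m, P = 1.083 m (p = P/D = 1.395619); state ← (V=0, rpm=0)
set_airspeed(82.17): V ← 82.17 m/s
set_airspeed(68.95): V ← 68.95 m/s
throttle_to(5711): rpm ← 5711
set_airspeed(94.94): V ← 94.94 m/s
adjust_airspeed(+9.04): V ← 94.94 +9.04 = 103.98 m/s
final state: V = 103.98 m/s, rpm = 5711 → n = rpm/60 = 95.183333 rev/s
J = V / (n·D) = 103.98 / (95.183333 × 0.776) = 1.407755
regime bands: climb J<0.6978 | cruise [0.6978, 1.3956) | windmill J≥1.3956
J = 1.4078 → windmill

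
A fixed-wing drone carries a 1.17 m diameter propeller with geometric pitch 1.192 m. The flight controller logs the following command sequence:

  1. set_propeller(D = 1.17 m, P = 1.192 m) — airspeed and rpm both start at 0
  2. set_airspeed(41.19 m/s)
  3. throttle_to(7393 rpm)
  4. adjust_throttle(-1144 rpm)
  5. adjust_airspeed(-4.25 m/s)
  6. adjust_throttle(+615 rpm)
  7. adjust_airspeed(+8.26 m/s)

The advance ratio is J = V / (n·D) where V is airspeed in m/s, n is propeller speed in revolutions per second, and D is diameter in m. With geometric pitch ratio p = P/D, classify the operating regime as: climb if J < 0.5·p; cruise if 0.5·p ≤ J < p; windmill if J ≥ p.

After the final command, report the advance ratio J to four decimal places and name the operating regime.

set_propeller: D = 1.17 m, P = 1.192 m (p = P/D = 1.018803); state ← (V=0, rpm=0)
set_airspeed(41.19): V ← 41.19 m/s
throttle_to(7393): rpm ← 7393
adjust_throttle(-1144): rpm ← 7393 -1144 = 6249
adjust_airspeed(-4.25): V ← 41.19 -4.25 = 36.94 m/s
adjust_throttle(+615): rpm ← 6249 +615 = 6864
adjust_airspeed(+8.26): V ← 36.94 +8.26 = 45.2 m/s
final state: V = 45.2 m/s, rpm = 6864 → n = rpm/60 = 114.400000 rev/s
J = V / (n·D) = 45.2 / (114.400000 × 1.17) = 0.337696
regime bands: climb J<0.5094 | cruise [0.5094, 1.0188) | windmill J≥1.0188
J = 0.3377 → climb

J = 0.3377, regime = climb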